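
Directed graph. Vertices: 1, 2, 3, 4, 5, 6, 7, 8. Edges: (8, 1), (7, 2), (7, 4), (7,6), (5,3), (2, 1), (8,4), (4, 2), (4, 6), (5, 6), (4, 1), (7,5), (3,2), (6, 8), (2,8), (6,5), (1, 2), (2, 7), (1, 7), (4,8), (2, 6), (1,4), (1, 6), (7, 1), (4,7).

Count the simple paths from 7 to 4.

25

7→1→2→6→8→4
7→1→2→8→4
7→1→4
7→1→6→5→3→2→8→4
7→1→6→8→4
7→2→1→4
7→2→1→6→8→4
7→2→6→8→1→4
... and 17 more.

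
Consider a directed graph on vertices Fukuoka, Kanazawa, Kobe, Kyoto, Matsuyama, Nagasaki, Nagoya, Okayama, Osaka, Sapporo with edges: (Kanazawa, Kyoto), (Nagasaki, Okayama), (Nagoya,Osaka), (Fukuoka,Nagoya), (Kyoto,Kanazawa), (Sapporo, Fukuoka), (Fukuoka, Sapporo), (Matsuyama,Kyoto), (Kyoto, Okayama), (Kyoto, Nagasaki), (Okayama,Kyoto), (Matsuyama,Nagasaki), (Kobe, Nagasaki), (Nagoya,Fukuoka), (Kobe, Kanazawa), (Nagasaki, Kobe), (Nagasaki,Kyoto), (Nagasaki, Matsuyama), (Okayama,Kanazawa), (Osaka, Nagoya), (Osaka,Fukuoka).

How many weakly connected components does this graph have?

From Fukuoka: component {Fukuoka, Nagoya, Osaka, Sapporo}.
From Kanazawa: component {Kanazawa, Kobe, Kyoto, Matsuyama, Nagasaki, Okayama}.
That's 2 components.

2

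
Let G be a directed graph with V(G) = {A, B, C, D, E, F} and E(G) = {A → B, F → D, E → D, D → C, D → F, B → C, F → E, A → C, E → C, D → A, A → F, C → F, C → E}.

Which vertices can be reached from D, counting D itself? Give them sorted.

Start at D.
Its neighbours: A, C, F.
Then their neighbours: B, E.
Every vertex is now reached.

A, B, C, D, E, F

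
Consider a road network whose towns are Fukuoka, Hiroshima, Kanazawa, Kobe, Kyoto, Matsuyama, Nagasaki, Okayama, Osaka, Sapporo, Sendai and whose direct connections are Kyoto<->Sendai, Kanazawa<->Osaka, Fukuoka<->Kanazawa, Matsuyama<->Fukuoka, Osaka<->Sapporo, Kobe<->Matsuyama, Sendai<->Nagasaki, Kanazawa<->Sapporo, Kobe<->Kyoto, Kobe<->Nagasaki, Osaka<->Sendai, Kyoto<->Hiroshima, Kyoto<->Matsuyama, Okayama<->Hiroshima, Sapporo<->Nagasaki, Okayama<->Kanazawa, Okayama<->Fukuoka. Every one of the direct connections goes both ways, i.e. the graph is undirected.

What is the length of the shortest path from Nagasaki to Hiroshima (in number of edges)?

Distance 0: Nagasaki.
Distance 1: Kobe, Sapporo, Sendai.
Distance 2: Kanazawa, Kyoto, Matsuyama, Osaka.
Distance 3: Fukuoka, Hiroshima, Okayama — contains Hiroshima.

3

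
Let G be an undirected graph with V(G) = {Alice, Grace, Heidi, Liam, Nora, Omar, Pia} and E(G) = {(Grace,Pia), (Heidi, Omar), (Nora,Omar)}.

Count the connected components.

From Alice: component {Alice}.
From Grace: component {Grace, Pia}.
From Heidi: component {Heidi, Nora, Omar}.
From Liam: component {Liam}.
That's 4 components.

4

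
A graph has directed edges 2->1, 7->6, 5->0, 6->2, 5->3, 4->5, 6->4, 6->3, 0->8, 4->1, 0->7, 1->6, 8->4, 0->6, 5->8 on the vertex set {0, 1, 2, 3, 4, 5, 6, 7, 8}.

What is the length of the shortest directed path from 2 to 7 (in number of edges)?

Distance 0: 2.
Distance 1: 1.
Distance 2: 6.
Distance 3: 3, 4.
Distance 4: 5.
Distance 5: 0, 8.
Distance 6: 7 — contains 7.

6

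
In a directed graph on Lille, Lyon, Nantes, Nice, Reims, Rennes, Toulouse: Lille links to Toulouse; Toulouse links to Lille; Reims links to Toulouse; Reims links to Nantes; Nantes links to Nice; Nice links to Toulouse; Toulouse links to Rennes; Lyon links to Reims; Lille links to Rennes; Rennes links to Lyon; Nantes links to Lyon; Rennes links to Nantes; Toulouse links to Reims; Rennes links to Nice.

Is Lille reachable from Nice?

Yes

Explore from Nice.
Distance 1: reach Toulouse.
Distance 2: reach Lille, Reims, Rennes.
Found Lille.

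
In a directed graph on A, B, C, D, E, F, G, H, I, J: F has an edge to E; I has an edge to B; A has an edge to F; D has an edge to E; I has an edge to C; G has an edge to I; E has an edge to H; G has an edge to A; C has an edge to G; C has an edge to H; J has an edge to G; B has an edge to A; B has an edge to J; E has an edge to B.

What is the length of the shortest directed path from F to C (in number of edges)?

6

Distance 0: F.
Distance 1: E.
Distance 2: B, H.
Distance 3: A, J.
Distance 4: G.
Distance 5: I.
Distance 6: C — contains C.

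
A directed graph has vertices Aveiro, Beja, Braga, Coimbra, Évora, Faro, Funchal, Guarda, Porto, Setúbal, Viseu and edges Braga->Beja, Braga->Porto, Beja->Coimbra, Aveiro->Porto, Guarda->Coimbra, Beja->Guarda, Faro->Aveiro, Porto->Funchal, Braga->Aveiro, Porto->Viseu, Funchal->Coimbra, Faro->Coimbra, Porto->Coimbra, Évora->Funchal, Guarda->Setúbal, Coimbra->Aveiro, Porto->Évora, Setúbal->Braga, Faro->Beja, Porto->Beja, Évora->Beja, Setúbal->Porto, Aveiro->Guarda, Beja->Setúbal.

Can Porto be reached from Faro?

Explore from Faro.
Distance 1: reach Aveiro, Beja, Coimbra.
Distance 2: reach Guarda, Porto, Setúbal.
Found Porto.

Yes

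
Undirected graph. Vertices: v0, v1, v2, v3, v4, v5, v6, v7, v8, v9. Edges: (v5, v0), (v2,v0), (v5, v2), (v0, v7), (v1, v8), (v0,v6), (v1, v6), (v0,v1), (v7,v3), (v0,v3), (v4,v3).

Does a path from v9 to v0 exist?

No

v9 has no edges, so nothing is reachable from it.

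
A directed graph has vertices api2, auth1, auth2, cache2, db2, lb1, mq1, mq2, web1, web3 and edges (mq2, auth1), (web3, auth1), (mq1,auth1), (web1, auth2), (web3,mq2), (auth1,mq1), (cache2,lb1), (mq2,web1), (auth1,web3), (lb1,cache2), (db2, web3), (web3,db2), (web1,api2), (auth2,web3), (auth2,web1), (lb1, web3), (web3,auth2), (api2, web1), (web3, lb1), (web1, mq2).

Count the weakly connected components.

1

From api2: component {api2, auth1, auth2, cache2, db2, lb1, mq1, mq2, web1, web3}.
That's 1 component.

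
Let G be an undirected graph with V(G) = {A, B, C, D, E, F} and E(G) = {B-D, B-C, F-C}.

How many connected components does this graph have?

3

From A: component {A}.
From B: component {B, C, D, F}.
From E: component {E}.
That's 3 components.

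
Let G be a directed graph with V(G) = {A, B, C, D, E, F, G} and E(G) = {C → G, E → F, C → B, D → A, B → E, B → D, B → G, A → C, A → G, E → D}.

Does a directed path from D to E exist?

Yes

Explore from D.
Distance 1: reach A.
Distance 2: reach C, G.
Distance 3: reach B.
Distance 4: reach E.
Found E.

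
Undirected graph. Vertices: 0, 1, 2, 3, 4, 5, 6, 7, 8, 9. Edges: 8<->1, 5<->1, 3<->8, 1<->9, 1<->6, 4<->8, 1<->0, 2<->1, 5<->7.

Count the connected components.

From 0: component {0, 1, 2, 3, 4, 5, 6, 7, 8, 9}.
That's 1 component.

1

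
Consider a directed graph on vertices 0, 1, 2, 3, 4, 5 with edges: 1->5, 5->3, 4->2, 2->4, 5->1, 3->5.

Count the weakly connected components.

From 0: component {0}.
From 1: component {1, 3, 5}.
From 2: component {2, 4}.
That's 3 components.

3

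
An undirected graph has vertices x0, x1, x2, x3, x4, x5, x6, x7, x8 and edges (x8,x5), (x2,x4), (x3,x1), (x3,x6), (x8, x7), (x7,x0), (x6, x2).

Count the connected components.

From x0: component {x0, x5, x7, x8}.
From x1: component {x1, x2, x3, x4, x6}.
That's 2 components.

2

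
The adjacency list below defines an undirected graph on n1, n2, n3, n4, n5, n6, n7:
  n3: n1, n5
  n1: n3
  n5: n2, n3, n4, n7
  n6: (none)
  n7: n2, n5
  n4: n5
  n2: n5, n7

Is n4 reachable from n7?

Yes

Explore from n7.
Distance 1: reach n2, n5.
Distance 2: reach n3, n4.
Found n4.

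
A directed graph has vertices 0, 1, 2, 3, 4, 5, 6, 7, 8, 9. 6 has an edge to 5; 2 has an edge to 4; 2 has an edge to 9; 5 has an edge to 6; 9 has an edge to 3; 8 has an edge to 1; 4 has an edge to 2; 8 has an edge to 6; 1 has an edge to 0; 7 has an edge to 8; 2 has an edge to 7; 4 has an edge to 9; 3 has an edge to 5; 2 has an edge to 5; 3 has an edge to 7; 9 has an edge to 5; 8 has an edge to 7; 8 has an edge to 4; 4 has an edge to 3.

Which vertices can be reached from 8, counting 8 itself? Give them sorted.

Start at 8.
Its neighbours: 1, 4, 6, 7.
Then their neighbours: 0, 2, 3, 5, 9.
Every vertex is now reached.

0, 1, 2, 3, 4, 5, 6, 7, 8, 9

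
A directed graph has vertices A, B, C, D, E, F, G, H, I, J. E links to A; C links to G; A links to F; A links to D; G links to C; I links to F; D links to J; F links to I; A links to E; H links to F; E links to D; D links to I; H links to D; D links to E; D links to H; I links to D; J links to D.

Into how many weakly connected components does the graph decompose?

3

From A: component {A, D, E, F, H, I, J}.
From B: component {B}.
From C: component {C, G}.
That's 3 components.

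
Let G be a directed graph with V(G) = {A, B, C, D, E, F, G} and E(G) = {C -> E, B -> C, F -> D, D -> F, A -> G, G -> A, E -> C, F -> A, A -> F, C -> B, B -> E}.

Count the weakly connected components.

2

From A: component {A, D, F, G}.
From B: component {B, C, E}.
That's 2 components.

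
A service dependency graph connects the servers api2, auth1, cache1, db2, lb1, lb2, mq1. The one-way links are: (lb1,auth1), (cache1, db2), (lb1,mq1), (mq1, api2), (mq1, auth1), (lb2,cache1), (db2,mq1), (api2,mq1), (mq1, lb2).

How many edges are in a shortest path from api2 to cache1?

Distance 0: api2.
Distance 1: mq1.
Distance 2: auth1, lb2.
Distance 3: cache1 — contains cache1.

3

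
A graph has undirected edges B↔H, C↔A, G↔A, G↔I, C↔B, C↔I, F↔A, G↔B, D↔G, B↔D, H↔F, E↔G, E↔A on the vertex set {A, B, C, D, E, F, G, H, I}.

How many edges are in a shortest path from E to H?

Distance 0: E.
Distance 1: A, G.
Distance 2: B, C, D, F, I.
Distance 3: H — contains H.

3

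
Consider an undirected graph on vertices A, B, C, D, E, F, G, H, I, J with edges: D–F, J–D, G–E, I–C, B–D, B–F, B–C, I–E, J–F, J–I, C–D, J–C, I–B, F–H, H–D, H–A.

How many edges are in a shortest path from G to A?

Distance 0: G.
Distance 1: E.
Distance 2: I.
Distance 3: B, C, J.
Distance 4: D, F.
Distance 5: H.
Distance 6: A — contains A.

6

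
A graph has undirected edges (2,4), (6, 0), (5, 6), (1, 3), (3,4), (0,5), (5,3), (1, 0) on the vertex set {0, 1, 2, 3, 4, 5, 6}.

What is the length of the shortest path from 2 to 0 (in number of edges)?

Distance 0: 2.
Distance 1: 4.
Distance 2: 3.
Distance 3: 1, 5.
Distance 4: 0, 6 — contains 0.

4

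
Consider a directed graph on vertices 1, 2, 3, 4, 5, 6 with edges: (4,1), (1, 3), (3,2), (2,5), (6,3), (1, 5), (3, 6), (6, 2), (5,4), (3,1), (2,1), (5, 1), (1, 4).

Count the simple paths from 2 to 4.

2→1→4
2→1→5→4
2→5→1→4
2→5→4

4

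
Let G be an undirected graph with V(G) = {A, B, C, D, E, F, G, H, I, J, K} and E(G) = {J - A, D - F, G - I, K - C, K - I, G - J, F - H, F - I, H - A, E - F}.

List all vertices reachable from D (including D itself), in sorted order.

Start at D.
Its neighbours: F.
Then their neighbours: E, H, I.
Then next layer: A, G, K.
Then next layer: C, J.
Nothing further is reachable.

A, C, D, E, F, G, H, I, J, K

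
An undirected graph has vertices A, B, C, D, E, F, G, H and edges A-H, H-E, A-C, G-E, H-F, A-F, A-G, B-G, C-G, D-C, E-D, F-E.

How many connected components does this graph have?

1

From A: component {A, B, C, D, E, F, G, H}.
That's 1 component.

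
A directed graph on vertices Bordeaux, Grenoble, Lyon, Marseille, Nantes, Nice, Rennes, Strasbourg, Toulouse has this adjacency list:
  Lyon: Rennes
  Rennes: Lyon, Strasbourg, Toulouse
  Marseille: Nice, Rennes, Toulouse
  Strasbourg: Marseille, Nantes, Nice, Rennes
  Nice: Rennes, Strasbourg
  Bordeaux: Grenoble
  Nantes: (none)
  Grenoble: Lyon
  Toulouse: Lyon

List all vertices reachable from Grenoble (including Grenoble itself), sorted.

Start at Grenoble.
Its neighbours: Lyon.
Then their neighbours: Rennes.
Then next layer: Strasbourg, Toulouse.
Then next layer: Marseille, Nantes, Nice.
Nothing further is reachable.

Grenoble, Lyon, Marseille, Nantes, Nice, Rennes, Strasbourg, Toulouse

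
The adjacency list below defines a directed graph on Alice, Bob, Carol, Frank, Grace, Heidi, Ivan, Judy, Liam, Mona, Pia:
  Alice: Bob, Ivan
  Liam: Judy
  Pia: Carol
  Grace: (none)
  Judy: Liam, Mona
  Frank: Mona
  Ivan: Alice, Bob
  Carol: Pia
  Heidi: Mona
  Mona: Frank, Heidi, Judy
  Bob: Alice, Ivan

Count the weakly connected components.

4

From Alice: component {Alice, Bob, Ivan}.
From Carol: component {Carol, Pia}.
From Frank: component {Frank, Heidi, Judy, Liam, Mona}.
From Grace: component {Grace}.
That's 4 components.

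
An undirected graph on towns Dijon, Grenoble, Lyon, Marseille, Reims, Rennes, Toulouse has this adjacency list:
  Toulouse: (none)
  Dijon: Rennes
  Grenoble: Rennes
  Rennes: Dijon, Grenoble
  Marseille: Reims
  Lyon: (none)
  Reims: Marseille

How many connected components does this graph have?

4

From Dijon: component {Dijon, Grenoble, Rennes}.
From Lyon: component {Lyon}.
From Marseille: component {Marseille, Reims}.
From Toulouse: component {Toulouse}.
That's 4 components.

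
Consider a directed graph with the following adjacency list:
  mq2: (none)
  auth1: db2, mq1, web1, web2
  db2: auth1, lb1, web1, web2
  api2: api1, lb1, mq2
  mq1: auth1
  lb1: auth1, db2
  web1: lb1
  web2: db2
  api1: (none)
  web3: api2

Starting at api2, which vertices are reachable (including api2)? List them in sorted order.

Start at api2.
Its neighbours: api1, lb1, mq2.
Then their neighbours: auth1, db2.
Then next layer: mq1, web1, web2.
Nothing further is reachable.

api1, api2, auth1, db2, lb1, mq1, mq2, web1, web2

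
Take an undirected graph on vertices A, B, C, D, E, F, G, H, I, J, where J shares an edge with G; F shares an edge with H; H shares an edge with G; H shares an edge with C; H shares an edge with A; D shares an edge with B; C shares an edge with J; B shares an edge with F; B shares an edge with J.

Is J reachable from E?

No

E has no edges, so nothing is reachable from it.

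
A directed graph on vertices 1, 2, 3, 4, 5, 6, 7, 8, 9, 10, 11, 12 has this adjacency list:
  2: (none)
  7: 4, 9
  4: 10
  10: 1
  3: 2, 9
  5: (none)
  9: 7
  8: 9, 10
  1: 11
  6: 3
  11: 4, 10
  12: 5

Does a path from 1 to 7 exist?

No

Explore from 1.
Distance 1: reach 11.
Distance 2: reach 4, 10.
The search from 1 is exhausted; no directed path reaches 7.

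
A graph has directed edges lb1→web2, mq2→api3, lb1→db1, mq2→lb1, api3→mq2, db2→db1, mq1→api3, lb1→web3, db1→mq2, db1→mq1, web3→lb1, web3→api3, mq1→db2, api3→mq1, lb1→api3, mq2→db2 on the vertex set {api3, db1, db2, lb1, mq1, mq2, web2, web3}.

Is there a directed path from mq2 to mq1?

Yes

Explore from mq2.
Distance 1: reach api3, db2, lb1.
Distance 2: reach db1, mq1, web2, web3.
Found mq1.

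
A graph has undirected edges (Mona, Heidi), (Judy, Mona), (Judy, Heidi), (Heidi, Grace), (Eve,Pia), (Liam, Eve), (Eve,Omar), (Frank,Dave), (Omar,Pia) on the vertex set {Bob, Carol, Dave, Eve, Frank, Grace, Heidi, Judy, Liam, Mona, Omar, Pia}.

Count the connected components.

5

From Bob: component {Bob}.
From Carol: component {Carol}.
From Dave: component {Dave, Frank}.
From Eve: component {Eve, Liam, Omar, Pia}.
From Grace: component {Grace, Heidi, Judy, Mona}.
That's 5 components.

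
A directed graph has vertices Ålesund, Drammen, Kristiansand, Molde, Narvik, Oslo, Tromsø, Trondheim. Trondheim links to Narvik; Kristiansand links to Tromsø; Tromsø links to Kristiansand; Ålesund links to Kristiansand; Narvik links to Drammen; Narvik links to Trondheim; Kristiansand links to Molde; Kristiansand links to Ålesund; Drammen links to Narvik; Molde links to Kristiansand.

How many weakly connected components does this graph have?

3

From Ålesund: component {Ålesund, Kristiansand, Molde, Tromsø}.
From Drammen: component {Drammen, Narvik, Trondheim}.
From Oslo: component {Oslo}.
That's 3 components.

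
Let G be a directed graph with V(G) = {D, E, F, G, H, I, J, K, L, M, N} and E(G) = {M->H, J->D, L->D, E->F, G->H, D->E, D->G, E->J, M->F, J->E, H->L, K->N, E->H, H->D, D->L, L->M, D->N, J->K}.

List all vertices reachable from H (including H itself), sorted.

Start at H.
Its neighbours: D, L.
Then their neighbours: E, G, M, N.
Then next layer: F, J.
Then next layer: K.
Nothing further is reachable.

D, E, F, G, H, J, K, L, M, N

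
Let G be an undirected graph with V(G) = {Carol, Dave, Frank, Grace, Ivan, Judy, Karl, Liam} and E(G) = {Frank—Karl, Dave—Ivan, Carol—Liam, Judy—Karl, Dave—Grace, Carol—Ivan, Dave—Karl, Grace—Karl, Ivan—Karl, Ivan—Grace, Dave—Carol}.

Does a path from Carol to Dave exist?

Yes

Explore from Carol.
Distance 1: reach Dave, Ivan, Liam.
Found Dave.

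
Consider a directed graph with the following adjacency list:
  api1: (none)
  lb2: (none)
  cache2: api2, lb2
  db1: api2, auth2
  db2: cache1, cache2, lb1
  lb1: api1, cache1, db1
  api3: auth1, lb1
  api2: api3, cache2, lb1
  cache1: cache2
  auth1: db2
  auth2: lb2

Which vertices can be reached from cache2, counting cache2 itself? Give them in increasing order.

api1, api2, api3, auth1, auth2, cache1, cache2, db1, db2, lb1, lb2

Start at cache2.
Its neighbours: api2, lb2.
Then their neighbours: api3, lb1.
Then next layer: api1, auth1, cache1, db1.
Then next layer: auth2, db2.
Every vertex is now reached.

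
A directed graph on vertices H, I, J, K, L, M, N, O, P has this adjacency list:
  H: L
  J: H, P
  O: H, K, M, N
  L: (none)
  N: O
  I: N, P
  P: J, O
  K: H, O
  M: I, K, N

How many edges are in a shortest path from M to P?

Distance 0: M.
Distance 1: I, K, N.
Distance 2: H, O, P — contains P.

2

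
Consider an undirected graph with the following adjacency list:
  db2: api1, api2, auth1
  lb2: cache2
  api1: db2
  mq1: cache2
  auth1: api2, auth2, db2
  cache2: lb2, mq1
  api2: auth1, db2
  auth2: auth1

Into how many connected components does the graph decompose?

From api1: component {api1, api2, auth1, auth2, db2}.
From cache2: component {cache2, lb2, mq1}.
That's 2 components.

2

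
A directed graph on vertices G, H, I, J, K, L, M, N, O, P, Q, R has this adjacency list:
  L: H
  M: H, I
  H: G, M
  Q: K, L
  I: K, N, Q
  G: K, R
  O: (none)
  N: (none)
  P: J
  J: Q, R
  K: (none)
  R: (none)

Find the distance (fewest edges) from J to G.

4

Distance 0: J.
Distance 1: Q, R.
Distance 2: K, L.
Distance 3: H.
Distance 4: G, M — contains G.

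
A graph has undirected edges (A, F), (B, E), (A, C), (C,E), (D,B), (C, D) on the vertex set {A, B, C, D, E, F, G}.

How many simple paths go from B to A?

2

B–D–C–A
B–E–C–A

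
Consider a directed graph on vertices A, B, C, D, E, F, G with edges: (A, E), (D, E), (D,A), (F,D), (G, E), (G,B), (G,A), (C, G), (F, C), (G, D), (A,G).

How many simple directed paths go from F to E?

7

F→C→G→A→E
F→C→G→D→A→E
F→C→G→D→E
F→C→G→E
F→D→A→E
F→D→A→G→E
F→D→E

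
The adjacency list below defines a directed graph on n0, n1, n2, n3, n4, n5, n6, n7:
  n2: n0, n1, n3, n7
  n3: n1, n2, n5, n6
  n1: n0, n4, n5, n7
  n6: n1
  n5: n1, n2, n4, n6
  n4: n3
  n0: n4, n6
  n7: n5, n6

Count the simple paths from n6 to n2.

8

n6→n1→n0→n4→n3→n2
n6→n1→n0→n4→n3→n5→n2
n6→n1→n4→n3→n2
n6→n1→n4→n3→n5→n2
n6→n1→n5→n2
n6→n1→n5→n4→n3→n2
n6→n1→n7→n5→n2
n6→n1→n7→n5→n4→n3→n2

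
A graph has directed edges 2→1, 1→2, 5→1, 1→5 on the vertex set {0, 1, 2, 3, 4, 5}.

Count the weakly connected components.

4

From 0: component {0}.
From 1: component {1, 2, 5}.
From 3: component {3}.
From 4: component {4}.
That's 4 components.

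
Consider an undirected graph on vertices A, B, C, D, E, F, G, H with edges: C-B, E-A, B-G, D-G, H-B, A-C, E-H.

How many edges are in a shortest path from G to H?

Distance 0: G.
Distance 1: B, D.
Distance 2: C, H — contains H.

2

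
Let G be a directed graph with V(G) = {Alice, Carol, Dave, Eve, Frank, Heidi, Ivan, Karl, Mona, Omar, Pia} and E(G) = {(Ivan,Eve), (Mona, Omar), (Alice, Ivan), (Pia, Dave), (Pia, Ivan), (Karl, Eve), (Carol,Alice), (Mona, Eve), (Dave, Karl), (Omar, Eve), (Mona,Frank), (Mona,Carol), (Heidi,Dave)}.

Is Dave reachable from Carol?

Explore from Carol.
Distance 1: reach Alice.
Distance 2: reach Ivan.
Distance 3: reach Eve.
The search from Carol is exhausted; no directed path reaches Dave.

No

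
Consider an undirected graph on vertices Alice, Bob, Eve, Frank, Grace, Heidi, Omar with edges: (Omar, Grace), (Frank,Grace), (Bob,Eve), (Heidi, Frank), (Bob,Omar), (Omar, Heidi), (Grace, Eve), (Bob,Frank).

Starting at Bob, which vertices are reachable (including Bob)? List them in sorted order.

Start at Bob.
Its neighbours: Eve, Frank, Omar.
Then their neighbours: Grace, Heidi.
Nothing further is reachable.

Bob, Eve, Frank, Grace, Heidi, Omar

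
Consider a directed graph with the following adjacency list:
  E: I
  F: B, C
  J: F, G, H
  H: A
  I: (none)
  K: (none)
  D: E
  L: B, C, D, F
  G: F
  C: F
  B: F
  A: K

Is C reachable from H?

No

Explore from H.
Distance 1: reach A.
Distance 2: reach K.
The search from H is exhausted; no directed path reaches C.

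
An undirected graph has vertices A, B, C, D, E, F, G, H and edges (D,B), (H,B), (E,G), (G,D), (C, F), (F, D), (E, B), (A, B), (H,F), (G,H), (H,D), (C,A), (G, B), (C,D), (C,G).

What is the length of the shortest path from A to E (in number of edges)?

2

Distance 0: A.
Distance 1: B, C.
Distance 2: D, E, F, G, H — contains E.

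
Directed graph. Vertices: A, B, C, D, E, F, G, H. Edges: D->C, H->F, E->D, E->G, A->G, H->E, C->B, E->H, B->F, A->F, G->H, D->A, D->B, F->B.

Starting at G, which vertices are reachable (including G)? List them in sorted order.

Start at G.
Its neighbours: H.
Then their neighbours: E, F.
Then next layer: B, D.
Then next layer: A, C.
Every vertex is now reached.

A, B, C, D, E, F, G, H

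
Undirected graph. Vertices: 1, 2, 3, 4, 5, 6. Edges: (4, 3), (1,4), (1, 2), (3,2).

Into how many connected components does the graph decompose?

From 1: component {1, 2, 3, 4}.
From 5: component {5}.
From 6: component {6}.
That's 3 components.

3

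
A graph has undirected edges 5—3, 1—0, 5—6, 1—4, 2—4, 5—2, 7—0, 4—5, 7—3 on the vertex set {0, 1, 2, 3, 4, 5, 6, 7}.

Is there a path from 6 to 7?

Yes

Explore from 6.
Distance 1: reach 5.
Distance 2: reach 2, 3, 4.
Distance 3: reach 1, 7.
Found 7.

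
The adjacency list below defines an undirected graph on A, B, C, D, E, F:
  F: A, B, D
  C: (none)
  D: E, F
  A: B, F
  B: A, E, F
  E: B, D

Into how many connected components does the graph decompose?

From A: component {A, B, D, E, F}.
From C: component {C}.
That's 2 components.

2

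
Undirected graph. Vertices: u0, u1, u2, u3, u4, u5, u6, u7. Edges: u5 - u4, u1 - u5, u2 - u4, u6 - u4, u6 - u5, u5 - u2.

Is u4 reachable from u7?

No

u7 has no edges, so nothing is reachable from it.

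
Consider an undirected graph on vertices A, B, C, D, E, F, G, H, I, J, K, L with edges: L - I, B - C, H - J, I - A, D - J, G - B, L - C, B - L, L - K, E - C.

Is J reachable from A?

No

Explore from A.
Distance 1: reach I.
Distance 2: reach L.
Distance 3: reach B, C, K.
Distance 4: reach E, G.
The search is exhausted without reaching J; it lies in a different component.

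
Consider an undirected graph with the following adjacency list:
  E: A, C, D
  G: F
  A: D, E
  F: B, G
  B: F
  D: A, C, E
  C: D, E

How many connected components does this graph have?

From A: component {A, C, D, E}.
From B: component {B, F, G}.
That's 2 components.

2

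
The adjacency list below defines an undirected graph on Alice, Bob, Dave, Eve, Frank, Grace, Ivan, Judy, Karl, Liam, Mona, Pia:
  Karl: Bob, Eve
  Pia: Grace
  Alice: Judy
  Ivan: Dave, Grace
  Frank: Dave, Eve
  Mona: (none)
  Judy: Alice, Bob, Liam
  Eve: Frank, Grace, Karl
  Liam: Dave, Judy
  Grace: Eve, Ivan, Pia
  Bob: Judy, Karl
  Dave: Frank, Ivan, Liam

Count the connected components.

2

From Alice: component {Alice, Bob, Dave, Eve, Frank, Grace, Ivan, Judy, Karl, Liam, Pia}.
From Mona: component {Mona}.
That's 2 components.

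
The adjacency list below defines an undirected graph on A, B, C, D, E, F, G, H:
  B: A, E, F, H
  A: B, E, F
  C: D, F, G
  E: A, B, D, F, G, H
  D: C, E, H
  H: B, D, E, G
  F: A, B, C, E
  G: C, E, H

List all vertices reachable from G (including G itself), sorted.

A, B, C, D, E, F, G, H

Start at G.
Its neighbours: C, E, H.
Then their neighbours: A, B, D, F.
Every vertex is now reached.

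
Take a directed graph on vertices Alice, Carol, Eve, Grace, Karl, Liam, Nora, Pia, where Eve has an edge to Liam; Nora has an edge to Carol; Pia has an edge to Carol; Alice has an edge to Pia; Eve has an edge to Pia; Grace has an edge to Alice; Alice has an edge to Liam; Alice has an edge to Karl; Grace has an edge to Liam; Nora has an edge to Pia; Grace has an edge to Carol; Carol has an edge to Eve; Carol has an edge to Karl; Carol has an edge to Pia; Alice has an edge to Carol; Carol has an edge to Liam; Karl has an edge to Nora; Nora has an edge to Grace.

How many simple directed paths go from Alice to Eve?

5

Alice→Carol→Eve
Alice→Karl→Nora→Carol→Eve
Alice→Karl→Nora→Grace→Carol→Eve
Alice→Karl→Nora→Pia→Carol→Eve
Alice→Pia→Carol→Eve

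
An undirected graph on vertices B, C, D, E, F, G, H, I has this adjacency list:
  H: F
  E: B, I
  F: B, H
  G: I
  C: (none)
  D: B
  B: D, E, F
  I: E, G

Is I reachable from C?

No

C has no edges, so nothing is reachable from it.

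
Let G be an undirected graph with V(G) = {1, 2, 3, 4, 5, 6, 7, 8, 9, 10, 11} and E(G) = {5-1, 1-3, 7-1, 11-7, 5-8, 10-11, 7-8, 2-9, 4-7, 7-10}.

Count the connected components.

3

From 1: component {1, 3, 4, 5, 7, 8, 10, 11}.
From 2: component {2, 9}.
From 6: component {6}.
That's 3 components.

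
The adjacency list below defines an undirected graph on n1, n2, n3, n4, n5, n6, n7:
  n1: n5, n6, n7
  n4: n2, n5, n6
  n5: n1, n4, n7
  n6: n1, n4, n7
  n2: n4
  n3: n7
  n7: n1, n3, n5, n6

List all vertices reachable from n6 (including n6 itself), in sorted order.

n1, n2, n3, n4, n5, n6, n7

Start at n6.
Its neighbours: n1, n4, n7.
Then their neighbours: n2, n3, n5.
Every vertex is now reached.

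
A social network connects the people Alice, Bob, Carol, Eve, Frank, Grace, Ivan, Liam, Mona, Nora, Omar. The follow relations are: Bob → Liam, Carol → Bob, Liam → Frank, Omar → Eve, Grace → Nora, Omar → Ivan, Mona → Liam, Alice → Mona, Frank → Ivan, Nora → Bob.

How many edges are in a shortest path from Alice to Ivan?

4

Distance 0: Alice.
Distance 1: Mona.
Distance 2: Liam.
Distance 3: Frank.
Distance 4: Ivan — contains Ivan.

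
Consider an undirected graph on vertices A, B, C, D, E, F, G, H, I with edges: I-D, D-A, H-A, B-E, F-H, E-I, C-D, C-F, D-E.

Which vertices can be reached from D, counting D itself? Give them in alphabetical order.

A, B, C, D, E, F, H, I

Start at D.
Its neighbours: A, C, E, I.
Then their neighbours: B, F, H.
Nothing further is reachable.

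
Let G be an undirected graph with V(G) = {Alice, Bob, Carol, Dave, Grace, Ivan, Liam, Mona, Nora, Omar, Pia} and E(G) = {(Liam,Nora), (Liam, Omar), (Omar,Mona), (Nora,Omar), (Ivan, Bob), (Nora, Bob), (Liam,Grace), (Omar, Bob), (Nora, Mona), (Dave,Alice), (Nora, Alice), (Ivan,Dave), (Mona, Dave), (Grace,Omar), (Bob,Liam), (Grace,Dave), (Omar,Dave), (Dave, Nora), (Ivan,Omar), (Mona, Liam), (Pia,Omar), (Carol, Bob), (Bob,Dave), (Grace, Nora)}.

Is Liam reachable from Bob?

Yes

Explore from Bob.
Distance 1: reach Carol, Dave, Ivan, Liam, Nora, Omar.
Found Liam.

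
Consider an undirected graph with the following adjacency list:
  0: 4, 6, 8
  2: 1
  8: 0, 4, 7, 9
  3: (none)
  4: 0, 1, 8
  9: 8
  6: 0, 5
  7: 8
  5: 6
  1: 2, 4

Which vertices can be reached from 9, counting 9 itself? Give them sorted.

0, 1, 2, 4, 5, 6, 7, 8, 9

Start at 9.
Its neighbours: 8.
Then their neighbours: 0, 4, 7.
Then next layer: 1, 6.
Then next layer: 2, 5.
Nothing further is reachable.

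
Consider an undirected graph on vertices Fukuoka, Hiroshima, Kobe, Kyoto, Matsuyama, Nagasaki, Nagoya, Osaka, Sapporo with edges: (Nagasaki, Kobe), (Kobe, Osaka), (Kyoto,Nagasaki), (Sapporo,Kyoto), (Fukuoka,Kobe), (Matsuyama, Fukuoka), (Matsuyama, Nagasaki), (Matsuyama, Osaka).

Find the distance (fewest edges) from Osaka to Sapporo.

4

Distance 0: Osaka.
Distance 1: Kobe, Matsuyama.
Distance 2: Fukuoka, Nagasaki.
Distance 3: Kyoto.
Distance 4: Sapporo — contains Sapporo.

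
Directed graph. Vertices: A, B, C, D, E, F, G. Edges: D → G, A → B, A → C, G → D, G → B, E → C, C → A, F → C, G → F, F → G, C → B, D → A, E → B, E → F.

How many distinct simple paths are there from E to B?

8

E→B
E→C→A→B
E→C→B
E→F→C→A→B
E→F→C→B
E→F→G→B
E→F→G→D→A→B
E→F→G→D→A→C→B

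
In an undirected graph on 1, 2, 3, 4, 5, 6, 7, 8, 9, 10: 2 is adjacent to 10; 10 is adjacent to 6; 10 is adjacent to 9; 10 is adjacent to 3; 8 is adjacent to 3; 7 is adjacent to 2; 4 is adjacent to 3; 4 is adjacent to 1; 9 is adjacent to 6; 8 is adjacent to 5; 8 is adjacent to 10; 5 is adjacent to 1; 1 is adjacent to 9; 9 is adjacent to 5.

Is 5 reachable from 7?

Explore from 7.
Distance 1: reach 2.
Distance 2: reach 10.
Distance 3: reach 3, 6, 8, 9.
Distance 4: reach 1, 4, 5.
Found 5.

Yes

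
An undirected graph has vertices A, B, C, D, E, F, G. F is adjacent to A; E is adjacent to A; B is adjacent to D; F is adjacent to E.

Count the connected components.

From A: component {A, E, F}.
From B: component {B, D}.
From C: component {C}.
From G: component {G}.
That's 4 components.

4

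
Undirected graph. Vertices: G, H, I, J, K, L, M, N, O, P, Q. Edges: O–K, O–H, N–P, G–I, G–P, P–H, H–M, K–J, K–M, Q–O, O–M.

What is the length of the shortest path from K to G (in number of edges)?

4

Distance 0: K.
Distance 1: J, M, O.
Distance 2: H, Q.
Distance 3: P.
Distance 4: G, N — contains G.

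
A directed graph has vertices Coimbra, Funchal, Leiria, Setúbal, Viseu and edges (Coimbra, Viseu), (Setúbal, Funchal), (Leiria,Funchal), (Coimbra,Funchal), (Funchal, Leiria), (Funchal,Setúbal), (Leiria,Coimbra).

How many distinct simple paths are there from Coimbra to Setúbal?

1

Coimbra→Funchal→Setúbal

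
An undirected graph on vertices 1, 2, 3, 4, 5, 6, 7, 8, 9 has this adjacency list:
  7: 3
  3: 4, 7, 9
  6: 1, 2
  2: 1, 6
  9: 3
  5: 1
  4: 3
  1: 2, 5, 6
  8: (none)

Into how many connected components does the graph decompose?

From 1: component {1, 2, 5, 6}.
From 3: component {3, 4, 7, 9}.
From 8: component {8}.
That's 3 components.

3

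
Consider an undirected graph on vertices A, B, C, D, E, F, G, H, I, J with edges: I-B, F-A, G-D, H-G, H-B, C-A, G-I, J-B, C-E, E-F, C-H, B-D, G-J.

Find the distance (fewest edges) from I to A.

Distance 0: I.
Distance 1: B, G.
Distance 2: D, H, J.
Distance 3: C.
Distance 4: A, E — contains A.

4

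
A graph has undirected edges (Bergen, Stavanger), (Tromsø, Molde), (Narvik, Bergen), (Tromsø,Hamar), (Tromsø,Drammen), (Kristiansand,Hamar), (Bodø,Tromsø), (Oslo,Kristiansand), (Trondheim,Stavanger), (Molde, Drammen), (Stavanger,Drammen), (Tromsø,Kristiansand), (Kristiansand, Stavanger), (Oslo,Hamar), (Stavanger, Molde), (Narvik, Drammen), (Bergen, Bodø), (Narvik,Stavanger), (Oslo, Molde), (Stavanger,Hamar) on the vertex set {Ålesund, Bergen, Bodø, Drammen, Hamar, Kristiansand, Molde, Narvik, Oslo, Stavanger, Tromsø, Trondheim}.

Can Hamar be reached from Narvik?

Yes

Explore from Narvik.
Distance 1: reach Bergen, Drammen, Stavanger.
Distance 2: reach Bodø, Hamar, Kristiansand, Molde, Tromsø, Trondheim.
Found Hamar.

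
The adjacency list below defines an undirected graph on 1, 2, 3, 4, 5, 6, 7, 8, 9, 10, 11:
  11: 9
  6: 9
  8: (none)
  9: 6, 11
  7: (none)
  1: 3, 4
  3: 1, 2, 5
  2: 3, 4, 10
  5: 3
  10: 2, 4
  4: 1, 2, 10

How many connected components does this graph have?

From 1: component {1, 2, 3, 4, 5, 10}.
From 6: component {6, 9, 11}.
From 7: component {7}.
From 8: component {8}.
That's 4 components.

4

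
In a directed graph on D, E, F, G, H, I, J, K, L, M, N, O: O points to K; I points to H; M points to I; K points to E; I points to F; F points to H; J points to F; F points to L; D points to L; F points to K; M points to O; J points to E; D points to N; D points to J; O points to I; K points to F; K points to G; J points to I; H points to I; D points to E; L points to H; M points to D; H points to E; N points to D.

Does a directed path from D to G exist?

Yes

Explore from D.
Distance 1: reach E, J, L, N.
Distance 2: reach F, H, I.
Distance 3: reach K.
Distance 4: reach G.
Found G.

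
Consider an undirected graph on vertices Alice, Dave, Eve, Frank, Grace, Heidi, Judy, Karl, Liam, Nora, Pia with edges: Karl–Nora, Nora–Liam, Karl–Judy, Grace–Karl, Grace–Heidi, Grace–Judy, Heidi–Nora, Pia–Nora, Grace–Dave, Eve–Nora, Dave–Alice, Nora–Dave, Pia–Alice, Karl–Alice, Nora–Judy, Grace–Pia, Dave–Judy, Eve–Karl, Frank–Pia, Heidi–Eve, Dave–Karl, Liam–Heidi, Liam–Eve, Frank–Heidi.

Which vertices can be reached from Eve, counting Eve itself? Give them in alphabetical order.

Start at Eve.
Its neighbours: Heidi, Karl, Liam, Nora.
Then their neighbours: Alice, Dave, Frank, Grace, Judy, Pia.
Every vertex is now reached.

Alice, Dave, Eve, Frank, Grace, Heidi, Judy, Karl, Liam, Nora, Pia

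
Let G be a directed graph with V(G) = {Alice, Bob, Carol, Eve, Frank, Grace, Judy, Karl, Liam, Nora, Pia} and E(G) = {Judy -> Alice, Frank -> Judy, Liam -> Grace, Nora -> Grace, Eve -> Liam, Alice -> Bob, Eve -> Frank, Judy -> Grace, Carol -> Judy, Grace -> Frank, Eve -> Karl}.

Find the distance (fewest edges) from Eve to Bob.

4

Distance 0: Eve.
Distance 1: Frank, Karl, Liam.
Distance 2: Grace, Judy.
Distance 3: Alice.
Distance 4: Bob — contains Bob.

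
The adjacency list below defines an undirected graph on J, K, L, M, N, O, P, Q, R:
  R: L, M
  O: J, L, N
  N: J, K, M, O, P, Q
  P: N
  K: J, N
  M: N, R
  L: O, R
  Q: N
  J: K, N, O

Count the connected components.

1

From J: component {J, K, L, M, N, O, P, Q, R}.
That's 1 component.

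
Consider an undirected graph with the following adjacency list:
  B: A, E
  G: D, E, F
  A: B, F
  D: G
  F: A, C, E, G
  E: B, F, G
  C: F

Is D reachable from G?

Yes

Explore from G.
Distance 1: reach D, E, F.
Found D.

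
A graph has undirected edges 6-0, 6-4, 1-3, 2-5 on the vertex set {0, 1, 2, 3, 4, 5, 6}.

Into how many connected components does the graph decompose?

3

From 0: component {0, 4, 6}.
From 1: component {1, 3}.
From 2: component {2, 5}.
That's 3 components.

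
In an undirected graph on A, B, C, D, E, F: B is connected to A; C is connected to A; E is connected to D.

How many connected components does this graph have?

From A: component {A, B, C}.
From D: component {D, E}.
From F: component {F}.
That's 3 components.

3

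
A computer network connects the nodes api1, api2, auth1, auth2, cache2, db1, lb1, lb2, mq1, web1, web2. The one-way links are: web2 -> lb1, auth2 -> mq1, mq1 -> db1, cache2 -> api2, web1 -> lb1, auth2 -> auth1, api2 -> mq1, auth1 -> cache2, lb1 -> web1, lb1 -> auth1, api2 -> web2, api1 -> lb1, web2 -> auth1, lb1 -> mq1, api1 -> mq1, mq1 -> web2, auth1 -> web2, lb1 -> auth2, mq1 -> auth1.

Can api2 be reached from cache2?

Explore from cache2.
Distance 1: reach api2.
Found api2.

Yes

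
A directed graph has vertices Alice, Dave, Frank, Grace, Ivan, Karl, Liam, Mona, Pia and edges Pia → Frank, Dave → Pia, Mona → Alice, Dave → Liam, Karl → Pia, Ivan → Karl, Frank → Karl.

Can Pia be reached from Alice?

No

Alice has no outgoing edges, so nothing is reachable from it.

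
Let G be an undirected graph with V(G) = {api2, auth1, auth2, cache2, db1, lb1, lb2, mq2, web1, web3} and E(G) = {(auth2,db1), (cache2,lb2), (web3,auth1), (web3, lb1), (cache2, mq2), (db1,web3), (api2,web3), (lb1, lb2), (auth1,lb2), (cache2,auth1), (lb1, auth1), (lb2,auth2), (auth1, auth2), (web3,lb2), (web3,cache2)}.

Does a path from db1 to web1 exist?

No

Explore from db1.
Distance 1: reach auth2, web3.
Distance 2: reach api2, auth1, cache2, lb1, lb2.
Distance 3: reach mq2.
The search is exhausted without reaching web1; it lies in a different component.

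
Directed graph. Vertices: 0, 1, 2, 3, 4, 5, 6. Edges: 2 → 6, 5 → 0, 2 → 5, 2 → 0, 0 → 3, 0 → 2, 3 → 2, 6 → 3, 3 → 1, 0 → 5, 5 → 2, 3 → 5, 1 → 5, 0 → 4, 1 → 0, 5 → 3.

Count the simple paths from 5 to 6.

5

5→0→2→6
5→0→3→2→6
5→2→6
5→3→1→0→2→6
5→3→2→6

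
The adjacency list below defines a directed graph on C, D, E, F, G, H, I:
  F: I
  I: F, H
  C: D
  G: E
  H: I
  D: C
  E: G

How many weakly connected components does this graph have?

From C: component {C, D}.
From E: component {E, G}.
From F: component {F, H, I}.
That's 3 components.

3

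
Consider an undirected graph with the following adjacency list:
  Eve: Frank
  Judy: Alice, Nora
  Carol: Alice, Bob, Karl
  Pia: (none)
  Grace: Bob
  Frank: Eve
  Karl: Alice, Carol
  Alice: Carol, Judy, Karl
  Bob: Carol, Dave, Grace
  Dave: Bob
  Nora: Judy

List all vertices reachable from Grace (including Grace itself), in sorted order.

Alice, Bob, Carol, Dave, Grace, Judy, Karl, Nora

Start at Grace.
Its neighbours: Bob.
Then their neighbours: Carol, Dave.
Then next layer: Alice, Karl.
Then next layer: Judy.
Then next layer: Nora.
Nothing further is reachable.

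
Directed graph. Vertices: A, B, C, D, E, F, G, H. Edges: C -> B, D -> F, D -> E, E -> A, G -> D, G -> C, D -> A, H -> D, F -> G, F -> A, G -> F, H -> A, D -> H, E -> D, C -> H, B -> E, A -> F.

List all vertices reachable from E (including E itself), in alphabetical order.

A, B, C, D, E, F, G, H

Start at E.
Its neighbours: A, D.
Then their neighbours: F, H.
Then next layer: G.
Then next layer: C.
Then next layer: B.
Every vertex is now reached.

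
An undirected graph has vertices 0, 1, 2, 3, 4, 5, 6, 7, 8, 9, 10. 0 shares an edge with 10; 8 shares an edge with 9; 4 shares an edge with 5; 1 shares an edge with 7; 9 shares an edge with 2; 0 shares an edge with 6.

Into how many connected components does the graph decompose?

5

From 0: component {0, 6, 10}.
From 1: component {1, 7}.
From 2: component {2, 8, 9}.
From 3: component {3}.
From 4: component {4, 5}.
That's 5 components.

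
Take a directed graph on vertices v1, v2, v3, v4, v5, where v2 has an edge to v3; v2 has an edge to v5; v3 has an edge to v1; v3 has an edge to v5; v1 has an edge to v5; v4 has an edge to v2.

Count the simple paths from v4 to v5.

3

v4→v2→v3→v1→v5
v4→v2→v3→v5
v4→v2→v5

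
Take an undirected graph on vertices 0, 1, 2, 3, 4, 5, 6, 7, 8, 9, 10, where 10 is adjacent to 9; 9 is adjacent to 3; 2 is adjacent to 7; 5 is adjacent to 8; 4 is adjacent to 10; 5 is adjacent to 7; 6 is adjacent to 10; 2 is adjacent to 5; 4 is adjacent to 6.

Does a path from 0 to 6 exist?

No

0 has no edges, so nothing is reachable from it.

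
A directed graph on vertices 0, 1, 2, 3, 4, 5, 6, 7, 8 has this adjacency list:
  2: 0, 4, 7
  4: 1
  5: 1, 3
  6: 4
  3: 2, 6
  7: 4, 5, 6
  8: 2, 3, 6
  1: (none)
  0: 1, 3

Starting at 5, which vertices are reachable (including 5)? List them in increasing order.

0, 1, 2, 3, 4, 5, 6, 7

Start at 5.
Its neighbours: 1, 3.
Then their neighbours: 2, 6.
Then next layer: 0, 4, 7.
Nothing further is reachable.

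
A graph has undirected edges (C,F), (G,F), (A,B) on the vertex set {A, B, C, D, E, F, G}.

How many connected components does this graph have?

From A: component {A, B}.
From C: component {C, F, G}.
From D: component {D}.
From E: component {E}.
That's 4 components.

4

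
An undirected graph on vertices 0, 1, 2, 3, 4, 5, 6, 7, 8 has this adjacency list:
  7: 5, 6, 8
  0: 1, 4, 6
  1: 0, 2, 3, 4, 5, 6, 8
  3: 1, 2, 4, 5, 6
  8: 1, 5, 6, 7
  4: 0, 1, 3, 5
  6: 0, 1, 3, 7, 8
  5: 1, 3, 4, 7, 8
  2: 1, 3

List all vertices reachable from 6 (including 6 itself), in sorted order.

Start at 6.
Its neighbours: 0, 1, 3, 7, 8.
Then their neighbours: 2, 4, 5.
Every vertex is now reached.

0, 1, 2, 3, 4, 5, 6, 7, 8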